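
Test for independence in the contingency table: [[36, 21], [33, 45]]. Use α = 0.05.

χ² = 5.73. df = 1, critical = 3.841. Reject H₀. Variables are dependent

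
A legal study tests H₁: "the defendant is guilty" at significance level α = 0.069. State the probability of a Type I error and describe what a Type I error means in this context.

P(Type I error) = α = 0.069. A Type I error is rejecting H₀ when H₀ is actually true (false positive) — here, concluding that the defendant is guilty when in fact this is not the case. Consequence: convicting an innocent person.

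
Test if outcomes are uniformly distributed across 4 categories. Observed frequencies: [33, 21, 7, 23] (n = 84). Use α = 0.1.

Expected = 21 each. χ² = Σ(O-E)²/E = 16.381. df = 3, critical value = 6.251. Reject H₀.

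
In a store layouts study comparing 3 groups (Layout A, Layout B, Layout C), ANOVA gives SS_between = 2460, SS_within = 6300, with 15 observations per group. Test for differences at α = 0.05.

df_between = 2, df_within = 42. F = MS_between/MS_within = 1230.0/150.0 = 8.2. F_crit ≈ 3.22. Reject H₀. At least one mean differs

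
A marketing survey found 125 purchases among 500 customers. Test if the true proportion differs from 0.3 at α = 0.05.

p̂ = 0.25, p₀ = 0.3. z = (p̂ - p₀)/√(p₀(1-p₀)/n) = -2.44. Critical: ±1.96. Reject H₀.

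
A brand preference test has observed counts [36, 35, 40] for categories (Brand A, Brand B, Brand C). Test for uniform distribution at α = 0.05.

Expected = 37 each. χ² = Σ(O-E)²/E = 0.378. df = 2, critical value = 5.991. Fail to reject H₀.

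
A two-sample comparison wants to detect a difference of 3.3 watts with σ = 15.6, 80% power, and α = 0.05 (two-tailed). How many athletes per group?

n per group = 2(z_α/2 + z_β)²σ²/d² = 2×(1.96 + 0.84)²×15.6²/3.3² = 350.4 → n = 351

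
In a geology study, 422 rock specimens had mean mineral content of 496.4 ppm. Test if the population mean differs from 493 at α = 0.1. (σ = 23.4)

z = (x̄ - μ₀)/(σ/√n) = (496.4 - 493)/(23.4/√422) = 2.985. Critical value: ±1.645. Since |2.985| > 1.645, Reject H₀.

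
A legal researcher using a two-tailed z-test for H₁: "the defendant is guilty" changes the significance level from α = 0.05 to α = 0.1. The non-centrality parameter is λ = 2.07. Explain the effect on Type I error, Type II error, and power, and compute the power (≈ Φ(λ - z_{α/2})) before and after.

Increasing α from 0.05 to 0.1:
• Type I error rate increases (α is the Type I rate by definition).
• Critical value moves from z_{α/2} = 1.96 to 1.645, so power = Φ(λ - z_{α/2}) goes from Φ(2.07 - 1.96) = 0.544 to Φ(2.07 - 1.645) = 0.665.
• Type II error rate β = 1 - power therefore decreases (0.456 → 0.335).
Appropriate when false negatives are costly — here, acquitting a guilty person.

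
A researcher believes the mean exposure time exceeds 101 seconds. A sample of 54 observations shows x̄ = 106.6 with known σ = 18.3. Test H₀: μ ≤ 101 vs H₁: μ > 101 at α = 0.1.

z = 2.249. Critical value: 1.28. Reject H₀.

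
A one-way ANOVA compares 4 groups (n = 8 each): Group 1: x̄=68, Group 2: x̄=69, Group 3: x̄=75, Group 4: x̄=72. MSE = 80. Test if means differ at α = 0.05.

Grand mean = 71.0. SS_between = 240.0, MS_between = 80.0. F = 1.0, F_crit ≈ 2.947. Fail to reject H₀.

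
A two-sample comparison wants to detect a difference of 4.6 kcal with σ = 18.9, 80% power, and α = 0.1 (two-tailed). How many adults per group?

n per group = 2(z_α/2 + z_β)²σ²/d² = 2×(1.645 + 0.84)²×18.9²/4.6² = 208.5 → n = 209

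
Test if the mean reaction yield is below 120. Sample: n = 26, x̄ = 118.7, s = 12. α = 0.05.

t = (118.7 - 120)/(12/√26) = -0.552, df = 25. Critical t = -1.708. Fail to reject H₀.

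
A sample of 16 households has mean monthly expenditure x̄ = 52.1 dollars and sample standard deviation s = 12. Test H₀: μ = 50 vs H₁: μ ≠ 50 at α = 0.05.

t = (x̄ - μ₀)/(s/√n) = (52.1 - 50)/(12/√16) = 0.7. df = 15, critical t = ±2.131. Fail to reject H₀.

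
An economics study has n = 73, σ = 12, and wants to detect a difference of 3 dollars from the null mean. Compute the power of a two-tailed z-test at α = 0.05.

SE = σ/√n = 12/√73 = 1.404. Non-centrality λ = d/SE = 3/1.404 = 2.136. Power ≈ Φ(λ - z_{α/2}) = Φ(2.136 - 1.96) = Φ(0.176) = 0.57.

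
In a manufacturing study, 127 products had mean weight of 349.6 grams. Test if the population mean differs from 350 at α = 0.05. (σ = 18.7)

z = (x̄ - μ₀)/(σ/√n) = (349.6 - 350)/(18.7/√127) = -0.241. Critical value: ±1.96. Since |-0.241| ≤ 1.96, Fail to reject H₀.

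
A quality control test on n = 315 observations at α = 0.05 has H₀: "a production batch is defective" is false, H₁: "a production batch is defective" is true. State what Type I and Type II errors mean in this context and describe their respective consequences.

Type I (false positive): concluding that a production batch is defective when it is not — scrapping a good batch — wasted material and cost for no reason. Type II (false negative): failing to conclude that a production batch is defective when it is — shipping a defective batch — faulty products reach customers. Which is costlier depends on domain priorities and is a judgement call rather than a statistical fact.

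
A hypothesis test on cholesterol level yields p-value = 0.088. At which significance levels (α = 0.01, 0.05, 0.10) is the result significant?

p = 0.088. Significant at: α = 0.1.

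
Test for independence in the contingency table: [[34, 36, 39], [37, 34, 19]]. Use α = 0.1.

χ² = 5.315. df = 2, critical = 4.605. Reject H₀. Variables are dependent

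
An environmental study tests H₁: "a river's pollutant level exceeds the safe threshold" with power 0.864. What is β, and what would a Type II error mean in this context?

β = 1 - power = 1 - 0.864 = 0.136. A Type II error is failing to reject H₀ when H₀ is false (false negative) — here, failing to conclude that a river's pollutant level exceeds the safe threshold when in fact it is true. Consequence: allowing unsafe pollution to continue.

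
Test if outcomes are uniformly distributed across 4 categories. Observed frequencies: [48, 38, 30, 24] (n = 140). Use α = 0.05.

Expected = 35 each. χ² = Σ(O-E)²/E = 9.257. df = 3, critical value = 7.815. Reject H₀.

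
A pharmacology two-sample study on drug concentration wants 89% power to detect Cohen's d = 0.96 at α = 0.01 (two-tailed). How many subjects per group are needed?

z_{α/2} = 2.576, z_β = Φ⁻¹(0.89) = 1.227. For large effect (d = 0.96): n per group = 2(z_{α/2} + z_β)²/d² = 2(2.576 + 1.227)²/0.96² = 31.4 → 32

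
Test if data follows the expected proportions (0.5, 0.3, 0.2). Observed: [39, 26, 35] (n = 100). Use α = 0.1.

Expected: [50.0, 30.0, 20.0]. χ² = 14.203. df = 2, critical = 4.605. Reject H₀.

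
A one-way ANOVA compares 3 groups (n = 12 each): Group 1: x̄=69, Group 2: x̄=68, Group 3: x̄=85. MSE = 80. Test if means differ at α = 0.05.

Grand mean = 74.0. SS_between = 2184.0, MS_between = 1092.0. F = 13.65, F_crit ≈ 3.285. Reject H₀.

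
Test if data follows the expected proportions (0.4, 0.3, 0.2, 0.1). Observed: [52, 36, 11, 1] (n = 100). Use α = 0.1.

Expected: [40.0, 30.0, 20.0, 10.0]. χ² = 16.95. df = 3, critical = 6.251. Reject H₀.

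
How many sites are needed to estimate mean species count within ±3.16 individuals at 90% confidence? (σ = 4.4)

n = (z*σ/E)² = (1.645×4.4/3.16)² = 5.2 → n = 6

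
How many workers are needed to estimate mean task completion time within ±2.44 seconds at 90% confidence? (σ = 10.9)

n = (z*σ/E)² = (1.645×10.9/2.44)² = 54.001 → n = 55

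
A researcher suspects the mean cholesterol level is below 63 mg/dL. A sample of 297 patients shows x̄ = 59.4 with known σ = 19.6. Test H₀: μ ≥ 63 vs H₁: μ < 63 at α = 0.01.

z = -3.165. Critical value: -2.33. Reject H₀.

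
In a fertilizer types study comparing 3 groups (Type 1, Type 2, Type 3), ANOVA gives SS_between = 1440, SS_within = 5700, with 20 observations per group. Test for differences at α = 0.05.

df_between = 2, df_within = 57. F = MS_between/MS_within = 720.0/100.0 = 7.2. F_crit ≈ 3.159. Reject H₀. At least one mean differs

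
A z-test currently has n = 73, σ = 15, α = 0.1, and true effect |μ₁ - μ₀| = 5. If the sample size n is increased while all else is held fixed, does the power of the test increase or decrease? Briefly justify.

Power increases: a larger n shrinks the standard error σ/√n, moving the sampling distribution under H₁ further from the critical value.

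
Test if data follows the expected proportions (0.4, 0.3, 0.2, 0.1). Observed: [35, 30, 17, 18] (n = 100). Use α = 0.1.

Expected: [40.0, 30.0, 20.0, 10.0]. χ² = 7.475. df = 3, critical = 6.251. Reject H₀.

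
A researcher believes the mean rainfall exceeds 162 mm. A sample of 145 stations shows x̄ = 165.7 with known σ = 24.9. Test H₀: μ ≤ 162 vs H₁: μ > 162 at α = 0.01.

z = 1.789. Critical value: 2.33. Fail to reject H₀.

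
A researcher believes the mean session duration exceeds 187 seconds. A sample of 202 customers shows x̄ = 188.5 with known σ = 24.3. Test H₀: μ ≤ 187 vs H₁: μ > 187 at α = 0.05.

z = 0.877. Critical value: 1.645. Fail to reject H₀.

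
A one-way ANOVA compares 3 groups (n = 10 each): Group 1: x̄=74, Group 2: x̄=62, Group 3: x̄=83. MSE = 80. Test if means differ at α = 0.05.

Grand mean = 73.0. SS_between = 2220.0, MS_between = 1110.0. F = 13.875, F_crit ≈ 3.354. Reject H₀.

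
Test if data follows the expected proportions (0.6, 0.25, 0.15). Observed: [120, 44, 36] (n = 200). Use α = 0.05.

Expected: [120.0, 50.0, 30.0]. χ² = 1.92. df = 2, critical = 5.991. Fail to reject H₀.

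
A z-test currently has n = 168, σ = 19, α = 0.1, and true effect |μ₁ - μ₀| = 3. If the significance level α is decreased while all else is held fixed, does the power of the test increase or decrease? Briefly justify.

Power decreases: a smaller α raises the critical value, so less of the H₁ sampling distribution falls in the rejection region.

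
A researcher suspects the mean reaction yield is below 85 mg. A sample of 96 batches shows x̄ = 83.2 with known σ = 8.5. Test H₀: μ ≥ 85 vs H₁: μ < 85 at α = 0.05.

z = -2.075. Critical value: -1.645. Reject H₀.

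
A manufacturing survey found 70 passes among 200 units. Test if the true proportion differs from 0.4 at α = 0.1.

p̂ = 0.35, p₀ = 0.4. z = (p̂ - p₀)/√(p₀(1-p₀)/n) = -1.443. Critical: ±1.645. Fail to reject H₀.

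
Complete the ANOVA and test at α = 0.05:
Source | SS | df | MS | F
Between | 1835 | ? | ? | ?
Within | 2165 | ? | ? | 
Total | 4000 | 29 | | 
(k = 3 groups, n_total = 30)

df_between = 2, df_within = 27. MS_between = 917.5, MS_within = 80.19. F = 11.442, F_crit ≈ 3.354. Reject H₀.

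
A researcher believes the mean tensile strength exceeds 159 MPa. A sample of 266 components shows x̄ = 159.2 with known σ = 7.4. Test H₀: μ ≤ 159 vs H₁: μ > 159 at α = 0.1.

z = 0.441. Critical value: 1.28. Fail to reject H₀.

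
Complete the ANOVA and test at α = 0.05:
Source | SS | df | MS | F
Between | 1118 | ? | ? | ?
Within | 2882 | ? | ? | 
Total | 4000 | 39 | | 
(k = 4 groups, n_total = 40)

df_between = 3, df_within = 36. MS_between = 372.67, MS_within = 80.06. F = 4.655, F_crit ≈ 2.866. Reject H₀.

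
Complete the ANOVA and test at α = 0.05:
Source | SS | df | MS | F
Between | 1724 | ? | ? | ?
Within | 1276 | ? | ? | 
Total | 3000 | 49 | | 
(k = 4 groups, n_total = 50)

df_between = 3, df_within = 46. MS_between = 574.67, MS_within = 27.74. F = 20.717, F_crit ≈ 2.807. Reject H₀.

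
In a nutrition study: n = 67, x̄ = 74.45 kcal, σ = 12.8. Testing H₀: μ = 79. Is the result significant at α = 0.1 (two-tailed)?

z = (74.45 - 79)/(12.8/√67) = -2.91. Since |z| > 1.645, significant at α = 0.1.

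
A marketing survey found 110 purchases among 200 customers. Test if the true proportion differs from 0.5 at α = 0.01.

p̂ = 0.55, p₀ = 0.5. z = (p̂ - p₀)/√(p₀(1-p₀)/n) = 1.414. Critical: ±2.576. Fail to reject H₀.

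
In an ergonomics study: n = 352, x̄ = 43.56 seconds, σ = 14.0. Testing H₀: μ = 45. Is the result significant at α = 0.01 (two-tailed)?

z = (43.56 - 45)/(14.0/√352) = -1.93. Since |z| ≤ 2.576, not significant at α = 0.01.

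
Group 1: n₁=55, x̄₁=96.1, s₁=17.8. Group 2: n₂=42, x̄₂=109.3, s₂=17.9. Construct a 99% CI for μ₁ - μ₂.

Difference = -13.2. SE = √(17.8²/55 + 17.9²/42) = 3.659. CI = (-22.63, -3.77)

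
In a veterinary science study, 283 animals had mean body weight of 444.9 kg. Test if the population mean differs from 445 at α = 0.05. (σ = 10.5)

z = (x̄ - μ₀)/(σ/√n) = (444.9 - 445)/(10.5/√283) = -0.16. Critical value: ±1.96. Since |-0.16| ≤ 1.96, Fail to reject H₀.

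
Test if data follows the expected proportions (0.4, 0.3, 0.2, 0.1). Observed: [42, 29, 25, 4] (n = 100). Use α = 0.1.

Expected: [40.0, 30.0, 20.0, 10.0]. χ² = 4.983. df = 3, critical = 6.251. Fail to reject H₀.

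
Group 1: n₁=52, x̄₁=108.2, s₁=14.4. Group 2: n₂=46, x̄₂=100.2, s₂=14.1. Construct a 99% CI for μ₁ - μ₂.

Difference = 8.0. SE = √(14.4²/52 + 14.1²/46) = 2.883. CI = (0.57, 15.43)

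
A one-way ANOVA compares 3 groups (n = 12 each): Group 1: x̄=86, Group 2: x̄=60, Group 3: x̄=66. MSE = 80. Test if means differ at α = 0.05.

Grand mean = 70.67. SS_between = 4448.0, MS_between = 2224.0. F = 27.8, F_crit ≈ 3.285. Reject H₀.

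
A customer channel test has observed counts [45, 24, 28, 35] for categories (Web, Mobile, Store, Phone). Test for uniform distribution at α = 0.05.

Expected = 33 each. χ² = Σ(O-E)²/E = 7.697. df = 3, critical value = 7.815. Fail to reject H₀.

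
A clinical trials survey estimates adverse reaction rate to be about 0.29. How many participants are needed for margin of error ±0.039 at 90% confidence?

n = z²p(1-p)/E² = 1.645²×0.29×0.71/0.039² = 366.3 → n = 367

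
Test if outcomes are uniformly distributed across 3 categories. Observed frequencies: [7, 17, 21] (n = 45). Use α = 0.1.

Expected = 15 each. χ² = Σ(O-E)²/E = 6.933. df = 2, critical value = 4.605. Reject H₀.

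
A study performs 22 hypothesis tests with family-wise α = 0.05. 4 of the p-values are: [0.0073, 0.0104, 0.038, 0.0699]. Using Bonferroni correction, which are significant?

Bonferroni α = 0.05/22 = 0.00227. None of the given p-values are significant.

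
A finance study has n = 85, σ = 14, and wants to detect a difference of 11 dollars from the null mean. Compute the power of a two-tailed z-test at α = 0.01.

SE = σ/√n = 14/√85 = 1.519. Non-centrality λ = d/SE = 11/1.519 = 7.244. Power ≈ Φ(λ - z_{α/2}) = Φ(7.244 - 2.576) = Φ(4.668) = 1.0.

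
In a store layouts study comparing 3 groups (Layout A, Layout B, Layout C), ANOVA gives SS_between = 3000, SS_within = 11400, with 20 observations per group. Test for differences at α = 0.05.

df_between = 2, df_within = 57. F = MS_between/MS_within = 1500.0/200.0 = 7.5. F_crit ≈ 3.159. Reject H₀. At least one mean differs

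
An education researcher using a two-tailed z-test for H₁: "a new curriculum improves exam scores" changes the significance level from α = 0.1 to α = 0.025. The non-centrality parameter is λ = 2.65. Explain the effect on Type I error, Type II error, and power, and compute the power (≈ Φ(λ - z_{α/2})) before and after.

Decreasing α from 0.1 to 0.025:
• Type I error rate decreases (α is the Type I rate by definition).
• Critical value moves from z_{α/2} = 1.645 to 2.241, so power = Φ(λ - z_{α/2}) goes from Φ(2.65 - 1.645) = 0.843 to Φ(2.65 - 2.241) = 0.659.
• Type II error rate β = 1 - power therefore increases (0.157 → 0.341).
Appropriate when false positives are costly — here, adopting a curriculum that gives no real benefit — disruption for nothing.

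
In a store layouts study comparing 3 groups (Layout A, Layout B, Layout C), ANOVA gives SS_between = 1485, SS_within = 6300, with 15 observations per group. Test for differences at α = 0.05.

df_between = 2, df_within = 42. F = MS_between/MS_within = 742.5/150.0 = 4.95. F_crit ≈ 3.22. Reject H₀. At least one mean differs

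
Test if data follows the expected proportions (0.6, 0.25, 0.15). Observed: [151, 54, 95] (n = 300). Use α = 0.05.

Expected: [180.0, 75.0, 45.0]. χ² = 66.108. df = 2, critical = 5.991. Reject H₀.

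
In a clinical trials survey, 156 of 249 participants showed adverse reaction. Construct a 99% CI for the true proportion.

p̂ = 0.627. CI = p̂ ± z*√(p̂(1-p̂)/n) = (0.548, 0.705)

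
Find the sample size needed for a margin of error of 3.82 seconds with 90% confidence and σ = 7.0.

n = (z*σ/E)² = (1.645×7.0/3.82)² = 9.1 → n = 10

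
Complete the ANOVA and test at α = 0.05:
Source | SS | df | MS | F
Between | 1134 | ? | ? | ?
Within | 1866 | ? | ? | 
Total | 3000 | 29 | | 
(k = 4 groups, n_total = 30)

df_between = 3, df_within = 26. MS_between = 378.0, MS_within = 71.77. F = 5.267, F_crit ≈ 2.975. Reject H₀.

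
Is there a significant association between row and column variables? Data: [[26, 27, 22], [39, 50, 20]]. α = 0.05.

χ² = 3.399. df = 2, critical = 5.991. Fail to reject H₀. No evidence of dependence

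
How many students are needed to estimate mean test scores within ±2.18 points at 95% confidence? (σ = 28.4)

n = (z*σ/E)² = (1.96×28.4/2.18)² = 652.0 → n = 652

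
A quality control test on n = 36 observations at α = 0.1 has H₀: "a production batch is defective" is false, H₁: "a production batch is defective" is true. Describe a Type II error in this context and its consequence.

Type II error: failing to reject H₀ when it is false — concluding that a production batch is defective is not supported when in fact it is. Consequence: shipping a defective batch — faulty products reach customers.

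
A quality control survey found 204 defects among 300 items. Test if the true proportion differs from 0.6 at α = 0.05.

p̂ = 0.68, p₀ = 0.6. z = (p̂ - p₀)/√(p₀(1-p₀)/n) = 2.828. Critical: ±1.96. Reject H₀.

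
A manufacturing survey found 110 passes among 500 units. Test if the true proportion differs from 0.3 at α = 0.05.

p̂ = 0.22, p₀ = 0.3. z = (p̂ - p₀)/√(p₀(1-p₀)/n) = -3.904. Critical: ±1.96. Reject H₀.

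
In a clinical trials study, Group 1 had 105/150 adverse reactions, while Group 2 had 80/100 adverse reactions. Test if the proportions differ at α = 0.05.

p̂₁ = 0.7, p̂₂ = 0.8, pooled p̂ = 0.74. z = -1.766. Critical: ±1.96. Fail to reject H₀.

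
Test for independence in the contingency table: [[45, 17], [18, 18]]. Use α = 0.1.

χ² = 5.058. df = 1, critical = 2.706. Reject H₀. Variables are dependent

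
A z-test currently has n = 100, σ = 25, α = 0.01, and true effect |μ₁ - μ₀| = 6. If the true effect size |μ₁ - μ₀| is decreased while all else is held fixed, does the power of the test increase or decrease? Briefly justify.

Power decreases: a smaller true effect decreases the non-centrality λ = |μ₁ - μ₀|/(σ/√n).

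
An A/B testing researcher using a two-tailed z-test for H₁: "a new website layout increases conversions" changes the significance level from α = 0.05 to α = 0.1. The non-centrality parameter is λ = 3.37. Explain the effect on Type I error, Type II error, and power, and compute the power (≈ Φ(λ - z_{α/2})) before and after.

Increasing α from 0.05 to 0.1:
• Type I error rate increases (α is the Type I rate by definition).
• Critical value moves from z_{α/2} = 1.96 to 1.645, so power = Φ(λ - z_{α/2}) goes from Φ(3.37 - 1.96) = 0.921 to Φ(3.37 - 1.645) = 0.958.
• Type II error rate β = 1 - power therefore decreases (0.079 → 0.042).
Appropriate when false negatives are costly — here, discarding a layout that would have improved conversions — lost revenue.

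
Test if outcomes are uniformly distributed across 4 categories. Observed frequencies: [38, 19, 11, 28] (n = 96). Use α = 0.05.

Expected = 24 each. χ² = Σ(O-E)²/E = 16.917. df = 3, critical value = 7.815. Reject H₀.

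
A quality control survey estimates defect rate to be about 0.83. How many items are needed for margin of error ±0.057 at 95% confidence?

n = z²p(1-p)/E² = 1.96²×0.83×0.17/0.057² = 166.8 → n = 167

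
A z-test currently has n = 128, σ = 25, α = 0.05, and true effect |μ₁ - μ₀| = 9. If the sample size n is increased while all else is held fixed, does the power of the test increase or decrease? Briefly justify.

Power increases: a larger n shrinks the standard error σ/√n, moving the sampling distribution under H₁ further from the critical value.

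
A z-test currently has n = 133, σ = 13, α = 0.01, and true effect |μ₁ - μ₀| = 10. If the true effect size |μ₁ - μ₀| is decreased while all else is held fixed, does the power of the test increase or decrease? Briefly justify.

Power decreases: a smaller true effect decreases the non-centrality λ = |μ₁ - μ₀|/(σ/√n).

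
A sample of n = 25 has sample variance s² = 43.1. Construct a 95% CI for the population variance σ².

df = 24. χ²_{0.025} = 39.364, χ²_{0.975} = 12.401. CI for σ² = ((n-1)s²/χ²_{α/2}, (n-1)s²/χ²_{1-α/2}) = (24·43.1/39.364, 24·43.1/12.401) = (26.28, 83.41)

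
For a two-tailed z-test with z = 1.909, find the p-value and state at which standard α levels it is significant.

p = 2·P(Z > |1.909|) = 2·(1 - Φ(1.909)) ≈ 0.0563. Significant at α = 0.1.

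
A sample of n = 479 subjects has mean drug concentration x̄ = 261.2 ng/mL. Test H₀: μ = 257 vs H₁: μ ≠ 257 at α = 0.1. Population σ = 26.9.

z = (x̄ - μ₀)/(σ/√n) = (261.2 - 257)/(26.9/√479) = 3.417. Critical value: ±1.645. Since |3.417| > 1.645, Reject H₀.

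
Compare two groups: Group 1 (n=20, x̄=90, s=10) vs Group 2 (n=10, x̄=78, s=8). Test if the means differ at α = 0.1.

Pooled sp = 9.4. t = 3.295, df = 28. Critical t = ±1.701. Reject H₀.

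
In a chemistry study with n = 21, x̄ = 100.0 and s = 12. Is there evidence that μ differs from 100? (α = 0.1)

t = (x̄ - μ₀)/(s/√n) = (100.0 - 100)/(12/√21) = 0.0. df = 20, critical t = ±1.725. Fail to reject H₀.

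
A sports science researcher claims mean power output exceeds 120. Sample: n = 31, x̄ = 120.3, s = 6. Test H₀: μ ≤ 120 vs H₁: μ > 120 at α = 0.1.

t = (120.3 - 120)/(6/√31) = 0.278, df = 30. Critical t = 1.31. Fail to reject H₀.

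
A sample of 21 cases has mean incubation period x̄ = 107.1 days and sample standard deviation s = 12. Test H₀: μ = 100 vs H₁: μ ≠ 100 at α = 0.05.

t = (x̄ - μ₀)/(s/√n) = (107.1 - 100)/(12/√21) = 2.711. df = 20, critical t = ±2.086. Reject H₀.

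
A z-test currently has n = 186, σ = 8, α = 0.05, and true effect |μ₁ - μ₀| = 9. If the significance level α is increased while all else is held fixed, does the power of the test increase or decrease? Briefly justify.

Power increases: a larger α lowers the critical value, so more of the H₁ sampling distribution falls in the rejection region.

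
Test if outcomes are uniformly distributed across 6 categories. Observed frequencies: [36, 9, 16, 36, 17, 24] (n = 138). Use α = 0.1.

Expected = 23 each. χ² = Σ(O-E)²/E = 26.957. df = 5, critical value = 9.236. Reject H₀.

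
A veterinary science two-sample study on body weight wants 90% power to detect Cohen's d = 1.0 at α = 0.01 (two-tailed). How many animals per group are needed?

z_{α/2} = 2.576, z_β = Φ⁻¹(0.9) = 1.282. For large effect (d = 1.0): n per group = 2(z_{α/2} + z_β)²/d² = 2(2.576 + 1.282)²/1.0² = 29.8 → 30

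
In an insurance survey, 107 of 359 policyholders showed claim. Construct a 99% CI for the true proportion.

p̂ = 0.298. CI = p̂ ± z*√(p̂(1-p̂)/n) = (0.236, 0.36)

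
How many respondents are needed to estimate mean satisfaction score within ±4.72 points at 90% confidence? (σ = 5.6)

n = (z*σ/E)² = (1.645×5.6/4.72)² = 3.8 → n = 4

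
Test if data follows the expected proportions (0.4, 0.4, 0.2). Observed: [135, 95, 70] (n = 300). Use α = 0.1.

Expected: [120.0, 120.0, 60.0]. χ² = 8.75. df = 2, critical = 4.605. Reject H₀.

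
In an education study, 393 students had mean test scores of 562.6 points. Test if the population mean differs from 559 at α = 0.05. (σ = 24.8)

z = (x̄ - μ₀)/(σ/√n) = (562.6 - 559)/(24.8/√393) = 2.878. Critical value: ±1.96. Since |2.878| > 1.96, Reject H₀.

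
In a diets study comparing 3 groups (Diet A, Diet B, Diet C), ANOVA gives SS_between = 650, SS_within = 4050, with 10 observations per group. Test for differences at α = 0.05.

df_between = 2, df_within = 27. F = MS_between/MS_within = 325.0/150.0 = 2.167. F_crit ≈ 3.354. Fail to reject H₀.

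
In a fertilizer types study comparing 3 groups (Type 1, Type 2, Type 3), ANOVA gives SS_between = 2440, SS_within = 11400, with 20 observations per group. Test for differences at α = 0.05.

df_between = 2, df_within = 57. F = MS_between/MS_within = 1220.0/200.0 = 6.1. F_crit ≈ 3.159. Reject H₀. At least one mean differs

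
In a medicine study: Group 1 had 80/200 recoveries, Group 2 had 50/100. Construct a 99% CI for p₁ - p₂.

p̂₁ = 0.4, p̂₂ = 0.5. Difference = -0.1. CI = (-0.257, 0.057)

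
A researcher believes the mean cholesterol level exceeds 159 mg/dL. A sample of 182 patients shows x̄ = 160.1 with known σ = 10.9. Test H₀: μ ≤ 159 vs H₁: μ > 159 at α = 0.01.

z = 1.361. Critical value: 2.33. Fail to reject H₀.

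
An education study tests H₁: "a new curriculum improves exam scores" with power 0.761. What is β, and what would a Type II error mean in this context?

β = 1 - power = 1 - 0.761 = 0.239. A Type II error is failing to reject H₀ when H₀ is false (false negative) — here, failing to conclude that a new curriculum improves exam scores when in fact it is true. Consequence: keeping the old curriculum when the new one would have helped students.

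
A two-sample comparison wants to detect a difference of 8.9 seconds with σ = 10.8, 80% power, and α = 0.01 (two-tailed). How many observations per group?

n per group = 2(z_α/2 + z_β)²σ²/d² = 2×(2.576 + 0.84)²×10.8²/8.9² = 34.4 → n = 35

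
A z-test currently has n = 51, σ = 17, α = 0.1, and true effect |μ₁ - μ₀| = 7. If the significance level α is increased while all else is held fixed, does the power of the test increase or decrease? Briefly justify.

Power increases: a larger α lowers the critical value, so more of the H₁ sampling distribution falls in the rejection region.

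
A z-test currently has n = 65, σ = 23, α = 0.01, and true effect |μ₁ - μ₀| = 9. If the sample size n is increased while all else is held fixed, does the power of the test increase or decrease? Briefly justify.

Power increases: a larger n shrinks the standard error σ/√n, moving the sampling distribution under H₁ further from the critical value.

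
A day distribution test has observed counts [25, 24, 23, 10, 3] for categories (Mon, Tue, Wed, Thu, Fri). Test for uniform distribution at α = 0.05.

Expected = 17 each. χ² = Σ(O-E)²/E = 23.176. df = 4, critical value = 9.488. Reject H₀.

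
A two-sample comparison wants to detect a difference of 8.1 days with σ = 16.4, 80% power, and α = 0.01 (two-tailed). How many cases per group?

n per group = 2(z_α/2 + z_β)²σ²/d² = 2×(2.576 + 0.84)²×16.4²/8.1² = 95.7 → n = 96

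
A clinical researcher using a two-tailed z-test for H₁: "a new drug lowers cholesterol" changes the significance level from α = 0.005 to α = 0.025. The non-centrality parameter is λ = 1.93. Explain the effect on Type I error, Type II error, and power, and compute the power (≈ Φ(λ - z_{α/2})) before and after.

Increasing α from 0.005 to 0.025:
• Type I error rate increases (α is the Type I rate by definition).
• Critical value moves from z_{α/2} = 2.807 to 2.241, so power = Φ(λ - z_{α/2}) goes from Φ(1.93 - 2.807) = 0.19 to Φ(1.93 - 2.241) = 0.378.
• Type II error rate β = 1 - power therefore decreases (0.81 → 0.622).
Appropriate when false negatives are costly — here, shelving an effective drug — patients miss out on a treatment that would have helped.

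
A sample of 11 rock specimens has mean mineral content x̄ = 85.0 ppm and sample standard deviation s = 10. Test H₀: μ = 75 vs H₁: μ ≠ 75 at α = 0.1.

t = (x̄ - μ₀)/(s/√n) = (85.0 - 75)/(10/√11) = 3.317. df = 10, critical t = ±1.812. Reject H₀.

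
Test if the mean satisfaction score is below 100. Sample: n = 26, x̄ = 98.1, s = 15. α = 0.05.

t = (98.1 - 100)/(15/√26) = -0.646, df = 25. Critical t = -1.708. Fail to reject H₀.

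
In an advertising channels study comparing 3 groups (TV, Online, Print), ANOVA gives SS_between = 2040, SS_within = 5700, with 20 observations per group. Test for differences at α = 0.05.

df_between = 2, df_within = 57. F = MS_between/MS_within = 1020.0/100.0 = 10.2. F_crit ≈ 3.159. Reject H₀. At least one mean differs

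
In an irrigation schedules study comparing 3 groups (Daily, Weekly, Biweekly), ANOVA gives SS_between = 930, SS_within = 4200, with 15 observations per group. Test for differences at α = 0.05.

df_between = 2, df_within = 42. F = MS_between/MS_within = 465.0/100.0 = 4.65. F_crit ≈ 3.22. Reject H₀. At least one mean differs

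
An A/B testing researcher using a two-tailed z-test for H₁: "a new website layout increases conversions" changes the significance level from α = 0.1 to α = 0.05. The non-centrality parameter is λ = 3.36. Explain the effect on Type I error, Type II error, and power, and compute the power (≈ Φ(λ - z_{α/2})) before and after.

Decreasing α from 0.1 to 0.05:
• Type I error rate decreases (α is the Type I rate by definition).
• Critical value moves from z_{α/2} = 1.645 to 1.96, so power = Φ(λ - z_{α/2}) goes from Φ(3.36 - 1.645) = 0.957 to Φ(3.36 - 1.96) = 0.919.
• Type II error rate β = 1 - power therefore increases (0.043 → 0.081).
Appropriate when false positives are costly — here, rolling out a layout that doesn't actually help — wasted engineering effort.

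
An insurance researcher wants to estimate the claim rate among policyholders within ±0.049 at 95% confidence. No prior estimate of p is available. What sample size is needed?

Conservative approach: use p = 0.5 (maximizes p(1-p) = 0.25). n = z²(0.25)/E² = 1.96²×0.25/0.049² = 400.0 → n = 400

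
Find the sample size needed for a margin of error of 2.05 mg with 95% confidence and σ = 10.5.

n = (z*σ/E)² = (1.96×10.5/2.05)² = 100.8 → n = 101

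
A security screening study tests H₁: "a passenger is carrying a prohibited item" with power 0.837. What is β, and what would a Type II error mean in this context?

β = 1 - power = 1 - 0.837 = 0.163. A Type II error is failing to reject H₀ when H₀ is false (false negative) — here, failing to conclude that a passenger is carrying a prohibited item when in fact it is true. Consequence: letting a prohibited item through — security breach.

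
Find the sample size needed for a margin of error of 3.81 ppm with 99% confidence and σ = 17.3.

n = (z*σ/E)² = (2.576×17.3/3.81)² = 136.8 → n = 137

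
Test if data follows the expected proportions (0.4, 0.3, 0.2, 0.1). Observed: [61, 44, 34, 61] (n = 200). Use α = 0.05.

Expected: [80.0, 60.0, 40.0, 20.0]. χ² = 93.729. df = 3, critical = 7.815. Reject H₀.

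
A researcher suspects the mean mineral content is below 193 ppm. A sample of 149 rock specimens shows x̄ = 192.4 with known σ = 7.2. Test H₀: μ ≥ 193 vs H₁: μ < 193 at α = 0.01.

z = -1.017. Critical value: -2.33. Fail to reject H₀.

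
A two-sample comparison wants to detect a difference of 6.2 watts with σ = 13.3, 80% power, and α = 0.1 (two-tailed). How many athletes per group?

n per group = 2(z_α/2 + z_β)²σ²/d² = 2×(1.645 + 0.84)²×13.3²/6.2² = 56.8 → n = 57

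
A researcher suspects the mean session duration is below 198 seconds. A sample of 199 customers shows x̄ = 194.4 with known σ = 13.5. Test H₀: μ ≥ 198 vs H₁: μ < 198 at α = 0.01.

z = -3.762. Critical value: -2.33. Reject H₀.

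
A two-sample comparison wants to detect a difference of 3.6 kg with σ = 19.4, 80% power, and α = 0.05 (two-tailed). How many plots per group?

n per group = 2(z_α/2 + z_β)²σ²/d² = 2×(1.96 + 0.84)²×19.4²/3.6² = 455.3 → n = 456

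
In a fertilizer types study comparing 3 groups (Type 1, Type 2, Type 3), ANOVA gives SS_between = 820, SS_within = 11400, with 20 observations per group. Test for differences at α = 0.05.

df_between = 2, df_within = 57. F = MS_between/MS_within = 410.0/200.0 = 2.05. F_crit ≈ 3.159. Fail to reject H₀.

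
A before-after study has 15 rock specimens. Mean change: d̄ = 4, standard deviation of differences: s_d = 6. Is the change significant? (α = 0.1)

t = d̄/(s_d/√n) = 4/(6/√15) = 2.582. df = 14, critical t = ±1.761. Reject H₀.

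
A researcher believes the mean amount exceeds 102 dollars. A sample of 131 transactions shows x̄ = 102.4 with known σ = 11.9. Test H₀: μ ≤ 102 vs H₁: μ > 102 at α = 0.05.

z = 0.385. Critical value: 1.645. Fail to reject H₀.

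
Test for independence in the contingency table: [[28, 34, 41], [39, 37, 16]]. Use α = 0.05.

χ² = 12.316. df = 2, critical = 5.991. Reject H₀. Variables are dependent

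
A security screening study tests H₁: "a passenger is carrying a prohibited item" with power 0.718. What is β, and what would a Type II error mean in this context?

β = 1 - power = 1 - 0.718 = 0.282. A Type II error is failing to reject H₀ when H₀ is false (false negative) — here, failing to conclude that a passenger is carrying a prohibited item when in fact it is true. Consequence: letting a prohibited item through — security breach.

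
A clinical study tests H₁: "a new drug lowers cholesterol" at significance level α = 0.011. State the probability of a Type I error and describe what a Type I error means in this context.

P(Type I error) = α = 0.011. A Type I error is rejecting H₀ when H₀ is actually true (false positive) — here, concluding that a new drug lowers cholesterol when in fact this is not the case. Consequence: approving an ineffective drug — patients take a useless medication and may skip effective alternatives.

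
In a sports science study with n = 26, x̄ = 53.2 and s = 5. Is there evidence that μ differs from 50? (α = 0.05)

t = (x̄ - μ₀)/(s/√n) = (53.2 - 50)/(5/√26) = 3.263. df = 25, critical t = ±2.06. Reject H₀.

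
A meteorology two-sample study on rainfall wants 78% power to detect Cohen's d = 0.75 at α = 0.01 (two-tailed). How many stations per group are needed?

z_{α/2} = 2.576, z_β = Φ⁻¹(0.78) = 0.772. For medium effect (d = 0.75): n per group = 2(z_{α/2} + z_β)²/d² = 2(2.576 + 0.772)²/0.75² = 39.9 → 40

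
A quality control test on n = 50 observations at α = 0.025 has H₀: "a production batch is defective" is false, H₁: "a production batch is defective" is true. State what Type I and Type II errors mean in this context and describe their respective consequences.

Type I (false positive): concluding that a production batch is defective when it is not — scrapping a good batch — wasted material and cost for no reason. Type II (false negative): failing to conclude that a production batch is defective when it is — shipping a defective batch — faulty products reach customers. Which is costlier depends on domain priorities and is a judgement call rather than a statistical fact.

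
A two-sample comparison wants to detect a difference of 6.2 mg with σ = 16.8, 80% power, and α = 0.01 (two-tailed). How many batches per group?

n per group = 2(z_α/2 + z_β)²σ²/d² = 2×(2.576 + 0.84)²×16.8²/6.2² = 171.4 → n = 172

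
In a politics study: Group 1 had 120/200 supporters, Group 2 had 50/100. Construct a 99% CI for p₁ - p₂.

p̂₁ = 0.6, p̂₂ = 0.5. Difference = 0.1. CI = (-0.057, 0.257)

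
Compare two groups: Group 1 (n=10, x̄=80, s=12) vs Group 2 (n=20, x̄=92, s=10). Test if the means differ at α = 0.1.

Pooled sp = 10.68. t = -2.9, df = 28. Critical t = ±1.701. Reject H₀.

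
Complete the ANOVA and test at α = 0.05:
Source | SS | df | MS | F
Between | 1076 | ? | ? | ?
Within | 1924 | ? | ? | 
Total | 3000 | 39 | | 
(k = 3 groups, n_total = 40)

df_between = 2, df_within = 37. MS_between = 538.0, MS_within = 52.0. F = 10.346, F_crit ≈ 3.252. Reject H₀.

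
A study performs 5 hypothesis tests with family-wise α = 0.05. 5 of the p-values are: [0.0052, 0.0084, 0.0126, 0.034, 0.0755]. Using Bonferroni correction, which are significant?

Bonferroni α = 0.05/5 = 0.01. Significant p-values: [0.0052, 0.0084]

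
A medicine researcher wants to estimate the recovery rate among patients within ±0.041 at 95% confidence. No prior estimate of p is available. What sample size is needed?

Conservative approach: use p = 0.5 (maximizes p(1-p) = 0.25). n = z²(0.25)/E² = 1.96²×0.25/0.041² = 571.3 → n = 572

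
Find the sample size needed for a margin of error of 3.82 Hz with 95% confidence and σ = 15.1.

n = (z*σ/E)² = (1.96×15.1/3.82)² = 60.03 → n = 61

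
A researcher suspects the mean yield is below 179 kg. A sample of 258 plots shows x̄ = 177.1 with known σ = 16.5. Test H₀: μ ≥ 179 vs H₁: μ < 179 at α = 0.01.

z = -1.85. Critical value: -2.33. Fail to reject H₀.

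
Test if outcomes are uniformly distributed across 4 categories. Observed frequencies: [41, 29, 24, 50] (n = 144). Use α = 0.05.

Expected = 36 each. χ² = Σ(O-E)²/E = 11.5. df = 3, critical value = 7.815. Reject H₀.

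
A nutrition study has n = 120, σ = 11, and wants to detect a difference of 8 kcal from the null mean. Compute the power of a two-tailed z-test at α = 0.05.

SE = σ/√n = 11/√120 = 1.004. Non-centrality λ = d/SE = 8/1.004 = 7.967. Power ≈ Φ(λ - z_{α/2}) = Φ(7.967 - 1.96) = Φ(6.007) = 1.0.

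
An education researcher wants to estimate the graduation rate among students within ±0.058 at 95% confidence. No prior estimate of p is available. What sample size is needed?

Conservative approach: use p = 0.5 (maximizes p(1-p) = 0.25). n = z²(0.25)/E² = 1.96²×0.25/0.058² = 285.5 → n = 286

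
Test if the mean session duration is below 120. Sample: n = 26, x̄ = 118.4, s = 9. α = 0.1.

t = (118.4 - 120)/(9/√26) = -0.906, df = 25. Critical t = -1.316. Fail to reject H₀.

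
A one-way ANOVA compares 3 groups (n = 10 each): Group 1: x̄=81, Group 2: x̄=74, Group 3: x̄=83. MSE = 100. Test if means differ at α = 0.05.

Grand mean = 79.33. SS_between = 446.67, MS_between = 223.33. F = 2.233, F_crit ≈ 3.354. Fail to reject H₀.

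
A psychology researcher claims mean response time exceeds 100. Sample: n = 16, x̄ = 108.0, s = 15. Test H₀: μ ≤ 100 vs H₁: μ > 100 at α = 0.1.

t = (108.0 - 100)/(15/√16) = 2.133, df = 15. Critical t = 1.341. Reject H₀.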